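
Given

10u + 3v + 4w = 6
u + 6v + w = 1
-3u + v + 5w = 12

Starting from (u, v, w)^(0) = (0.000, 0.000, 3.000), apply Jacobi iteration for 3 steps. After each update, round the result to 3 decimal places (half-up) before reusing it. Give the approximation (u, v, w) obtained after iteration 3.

Iteration 1:
  u = (6 - (3)·0.000 - (4)·3.000) / (10) = -0.600
  v = (1 - (1)·0.000 - (1)·3.000) / (6) = -0.333
  w = (12 - (-3)·0.000 - (1)·0.000) / (5) = 2.400
Iteration 2:
  u = (6 - (3)·-0.333 - (4)·2.400) / (10) = -0.260
  v = (1 - (1)·-0.600 - (1)·2.400) / (6) = -0.133
  w = (12 - (-3)·-0.600 - (1)·-0.333) / (5) = 2.107
Iteration 3:
  u = (6 - (3)·-0.133 - (4)·2.107) / (10) = -0.203
  v = (1 - (1)·-0.260 - (1)·2.107) / (6) = -0.141
  w = (12 - (-3)·-0.260 - (1)·-0.133) / (5) = 2.271

(-0.203, -0.141, 2.271)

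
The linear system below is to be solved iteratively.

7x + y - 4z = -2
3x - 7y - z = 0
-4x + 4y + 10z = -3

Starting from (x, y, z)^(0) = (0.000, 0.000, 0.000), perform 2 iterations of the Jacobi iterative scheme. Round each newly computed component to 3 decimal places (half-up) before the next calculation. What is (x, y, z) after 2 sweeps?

Iteration 1:
  x = (-2 - (1)·0.000 - (-4)·0.000) / (7) = -0.286
  y = (0 - (3)·0.000 - (-1)·0.000) / (-7) = 0.000
  z = (-3 - (-4)·0.000 - (4)·0.000) / (10) = -0.300
Iteration 2:
  x = (-2 - (1)·0.000 - (-4)·-0.300) / (7) = -0.457
  y = (0 - (3)·-0.286 - (-1)·-0.300) / (-7) = -0.080
  z = (-3 - (-4)·-0.286 - (4)·0.000) / (10) = -0.414

(-0.457, -0.080, -0.414)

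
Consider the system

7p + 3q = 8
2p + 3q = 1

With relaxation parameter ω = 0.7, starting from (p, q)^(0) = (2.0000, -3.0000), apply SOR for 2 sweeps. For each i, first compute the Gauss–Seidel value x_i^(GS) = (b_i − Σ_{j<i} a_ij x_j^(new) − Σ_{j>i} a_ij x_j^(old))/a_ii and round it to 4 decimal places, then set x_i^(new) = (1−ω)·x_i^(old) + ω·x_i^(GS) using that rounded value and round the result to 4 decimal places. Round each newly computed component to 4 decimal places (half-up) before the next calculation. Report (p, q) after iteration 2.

Iteration 1:
  p: GS value = (8 - (3)·-3.0000) / (7) = 2.4286;  p ← (1−ω)·2.0000 + ω·2.4286 = 2.3000
  q: GS value = (1 - (2)·2.3000) / (3) = -1.2000;  q ← (1−ω)·-3.0000 + ω·-1.2000 = -1.7400
Iteration 2:
  p: GS value = (8 - (3)·-1.7400) / (7) = 1.8886;  p ← (1−ω)·2.3000 + ω·1.8886 = 2.0120
  q: GS value = (1 - (2)·2.0120) / (3) = -1.0080;  q ← (1−ω)·-1.7400 + ω·-1.0080 = -1.2276

(2.0120, -1.2276)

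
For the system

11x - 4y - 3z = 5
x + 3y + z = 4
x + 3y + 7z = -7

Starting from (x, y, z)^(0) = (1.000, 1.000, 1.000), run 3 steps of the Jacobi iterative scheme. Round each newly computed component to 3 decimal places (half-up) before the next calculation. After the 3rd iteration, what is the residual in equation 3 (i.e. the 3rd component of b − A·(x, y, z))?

Iteration 1:
  x = (5 - (-4)·1.000 - (-3)·1.000) / (11) = 1.091
  y = (4 - (1)·1.000 - (1)·1.000) / (3) = 0.667
  z = (-7 - (1)·1.000 - (3)·1.000) / (7) = -1.571
Iteration 2:
  x = (5 - (-4)·0.667 - (-3)·-1.571) / (11) = 0.269
  y = (4 - (1)·1.091 - (1)·-1.571) / (3) = 1.493
  z = (-7 - (1)·1.091 - (3)·0.667) / (7) = -1.442
Iteration 3:
  x = (5 - (-4)·1.493 - (-3)·-1.442) / (11) = 0.604
  y = (4 - (1)·0.269 - (1)·-1.442) / (3) = 1.724
  z = (-7 - (1)·0.269 - (3)·1.493) / (7) = -1.678
Residual b − A·x = (0.218, -0.098, -1.030)

-1.030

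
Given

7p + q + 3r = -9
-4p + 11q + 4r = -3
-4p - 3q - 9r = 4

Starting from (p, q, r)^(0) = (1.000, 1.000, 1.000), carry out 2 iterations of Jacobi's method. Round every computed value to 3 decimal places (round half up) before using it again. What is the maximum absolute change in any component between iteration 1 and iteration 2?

Iteration 1:
  p = (-9 - (1)·1.000 - (3)·1.000) / (7) = -1.857
  q = (-3 - (-4)·1.000 - (4)·1.000) / (11) = -0.273
  r = (4 - (-4)·1.000 - (-3)·1.000) / (-9) = -1.222
Iteration 2:
  p = (-9 - (1)·-0.273 - (3)·-1.222) / (7) = -0.723
  q = (-3 - (-4)·-1.857 - (4)·-1.222) / (11) = -0.504
  r = (4 - (-4)·-1.857 - (-3)·-0.273) / (-9) = 0.472
Change: (1.134, -0.231, 1.694) → max |·| = 1.694

1.694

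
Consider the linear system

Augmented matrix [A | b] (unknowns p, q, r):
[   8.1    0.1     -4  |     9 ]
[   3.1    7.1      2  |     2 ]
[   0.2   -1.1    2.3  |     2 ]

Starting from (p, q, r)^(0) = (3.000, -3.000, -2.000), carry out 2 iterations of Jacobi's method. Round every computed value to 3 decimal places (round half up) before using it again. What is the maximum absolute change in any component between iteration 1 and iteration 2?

1.459

Iteration 1:
  p = (9 - (0.1)·-3.000 - (-4)·-2.000) / (8.1) = 0.160
  q = (2 - (3.1)·3.000 - (2)·-2.000) / (7.1) = -0.465
  r = (2 - (0.2)·3.000 - (-1.1)·-3.000) / (2.3) = -0.826
Iteration 2:
  p = (9 - (0.1)·-0.465 - (-4)·-0.826) / (8.1) = 0.709
  q = (2 - (3.1)·0.160 - (2)·-0.826) / (7.1) = 0.445
  r = (2 - (0.2)·0.160 - (-1.1)·-0.465) / (2.3) = 0.633
Change: (0.549, 0.910, 1.459) → max |·| = 1.459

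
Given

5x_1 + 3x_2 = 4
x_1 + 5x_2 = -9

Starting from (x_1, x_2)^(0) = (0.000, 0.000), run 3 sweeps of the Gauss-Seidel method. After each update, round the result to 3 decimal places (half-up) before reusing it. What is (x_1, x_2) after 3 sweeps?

Iteration 1:
  x_1 = (4 - (3)·0.000) / (5) = 0.800
  x_2 = (-9 - (1)·0.800) / (5) = -1.960
Iteration 2:
  x_1 = (4 - (3)·-1.960) / (5) = 1.976
  x_2 = (-9 - (1)·1.976) / (5) = -2.195
Iteration 3:
  x_1 = (4 - (3)·-2.195) / (5) = 2.117
  x_2 = (-9 - (1)·2.117) / (5) = -2.223

(2.117, -2.223)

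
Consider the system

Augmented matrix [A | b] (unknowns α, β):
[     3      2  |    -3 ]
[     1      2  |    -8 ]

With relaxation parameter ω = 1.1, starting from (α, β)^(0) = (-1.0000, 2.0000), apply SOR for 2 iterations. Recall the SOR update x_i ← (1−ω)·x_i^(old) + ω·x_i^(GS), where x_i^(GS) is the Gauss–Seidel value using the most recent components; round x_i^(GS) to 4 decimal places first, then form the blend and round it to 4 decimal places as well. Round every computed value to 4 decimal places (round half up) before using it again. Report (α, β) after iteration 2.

Iteration 1:
  α: GS value = (-3 - (2)·2.0000) / (3) = -2.3333;  α ← (1−ω)·-1.0000 + ω·-2.3333 = -2.4666
  β: GS value = (-8 - (1)·-2.4666) / (2) = -2.7667;  β ← (1−ω)·2.0000 + ω·-2.7667 = -3.2434
Iteration 2:
  α: GS value = (-3 - (2)·-3.2434) / (3) = 1.1623;  α ← (1−ω)·-2.4666 + ω·1.1623 = 1.5252
  β: GS value = (-8 - (1)·1.5252) / (2) = -4.7626;  β ← (1−ω)·-3.2434 + ω·-4.7626 = -4.9145

(1.5252, -4.9145)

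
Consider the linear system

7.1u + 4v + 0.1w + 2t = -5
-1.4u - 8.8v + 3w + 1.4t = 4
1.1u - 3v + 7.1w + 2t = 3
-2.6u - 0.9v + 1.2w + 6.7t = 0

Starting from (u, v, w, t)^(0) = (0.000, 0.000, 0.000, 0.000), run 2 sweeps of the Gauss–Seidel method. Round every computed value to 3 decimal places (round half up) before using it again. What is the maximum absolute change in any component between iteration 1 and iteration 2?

0.297

Iteration 1:
  u = (-5 - (4)·0.000 - (0.1)·0.000 - (2)·0.000) / (7.1) = -0.704
  v = (4 - (-1.4)·-0.704 - (3)·0.000 - (1.4)·0.000) / (-8.8) = -0.343
  w = (3 - (1.1)·-0.704 - (-3)·-0.343 - (2)·0.000) / (7.1) = 0.387
  t = (0 - (-2.6)·-0.704 - (-0.9)·-0.343 - (1.2)·0.387) / (6.7) = -0.389
Iteration 2:
  u = (-5 - (4)·-0.343 - (0.1)·0.387 - (2)·-0.389) / (7.1) = -0.407
  v = (4 - (-1.4)·-0.407 - (3)·0.387 - (1.4)·-0.389) / (-8.8) = -0.320
  w = (3 - (1.1)·-0.407 - (-3)·-0.320 - (2)·-0.389) / (7.1) = 0.460
  t = (0 - (-2.6)·-0.407 - (-0.9)·-0.320 - (1.2)·0.460) / (6.7) = -0.283
Change: (0.297, 0.023, 0.073, 0.106) → max |·| = 0.297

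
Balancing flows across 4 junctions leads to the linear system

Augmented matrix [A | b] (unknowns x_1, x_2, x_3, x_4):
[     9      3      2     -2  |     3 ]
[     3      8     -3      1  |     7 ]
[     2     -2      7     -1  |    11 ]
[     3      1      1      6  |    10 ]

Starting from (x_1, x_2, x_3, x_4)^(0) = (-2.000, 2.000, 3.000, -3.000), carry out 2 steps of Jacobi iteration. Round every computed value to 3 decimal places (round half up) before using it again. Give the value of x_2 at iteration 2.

2.128

Iteration 1:
  x_1 = (3 - (3)·2.000 - (2)·3.000 - (-2)·-3.000) / (9) = -1.667
  x_2 = (7 - (3)·-2.000 - (-3)·3.000 - (1)·-3.000) / (8) = 3.125
  x_3 = (11 - (2)·-2.000 - (-2)·2.000 - (-1)·-3.000) / (7) = 2.286
  x_4 = (10 - (3)·-2.000 - (1)·2.000 - (1)·3.000) / (6) = 1.833
Iteration 2:
  x_1 = (3 - (3)·3.125 - (2)·2.286 - (-2)·1.833) / (9) = -0.809
  x_2 = (7 - (3)·-1.667 - (-3)·2.286 - (1)·1.833) / (8) = 2.128
  x_3 = (11 - (2)·-1.667 - (-2)·3.125 - (-1)·1.833) / (7) = 3.202
  x_4 = (10 - (3)·-1.667 - (1)·3.125 - (1)·2.286) / (6) = 1.598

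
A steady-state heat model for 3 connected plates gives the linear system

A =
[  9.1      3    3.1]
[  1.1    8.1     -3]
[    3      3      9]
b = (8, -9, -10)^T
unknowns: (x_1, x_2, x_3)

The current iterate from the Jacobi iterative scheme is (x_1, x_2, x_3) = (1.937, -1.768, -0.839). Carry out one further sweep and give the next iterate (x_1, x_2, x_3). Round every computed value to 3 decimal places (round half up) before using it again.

One sweep:
  x_1 = (8 - (3)·-1.768 - (3.1)·-0.839) / (9.1) = 1.748
  x_2 = (-9 - (1.1)·1.937 - (-3)·-0.839) / (8.1) = -1.685
  x_3 = (-10 - (3)·1.937 - (3)·-1.768) / (9) = -1.167

(1.748, -1.685, -1.167)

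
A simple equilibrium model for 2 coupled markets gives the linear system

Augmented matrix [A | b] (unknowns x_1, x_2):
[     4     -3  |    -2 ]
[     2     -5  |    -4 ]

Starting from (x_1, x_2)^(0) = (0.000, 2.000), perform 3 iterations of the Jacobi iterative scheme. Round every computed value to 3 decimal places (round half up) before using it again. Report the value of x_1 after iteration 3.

0.400

Iteration 1:
  x_1 = (-2 - (-3)·2.000) / (4) = 1.000
  x_2 = (-4 - (2)·0.000) / (-5) = 0.800
Iteration 2:
  x_1 = (-2 - (-3)·0.800) / (4) = 0.100
  x_2 = (-4 - (2)·1.000) / (-5) = 1.200
Iteration 3:
  x_1 = (-2 - (-3)·1.200) / (4) = 0.400
  x_2 = (-4 - (2)·0.100) / (-5) = 0.840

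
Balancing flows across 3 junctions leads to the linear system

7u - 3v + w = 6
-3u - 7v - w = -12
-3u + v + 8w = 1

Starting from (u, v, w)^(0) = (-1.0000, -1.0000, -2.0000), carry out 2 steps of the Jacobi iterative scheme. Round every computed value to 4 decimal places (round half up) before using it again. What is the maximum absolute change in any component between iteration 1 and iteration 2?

1.2015

Iteration 1:
  u = (6 - (-3)·-1.0000 - (1)·-2.0000) / (7) = 0.7143
  v = (-12 - (-3)·-1.0000 - (-1)·-2.0000) / (-7) = 2.4286
  w = (1 - (-3)·-1.0000 - (1)·-1.0000) / (8) = -0.1250
Iteration 2:
  u = (6 - (-3)·2.4286 - (1)·-0.1250) / (7) = 1.9158
  v = (-12 - (-3)·0.7143 - (-1)·-0.1250) / (-7) = 1.4260
  w = (1 - (-3)·0.7143 - (1)·2.4286) / (8) = 0.0893
Change: (1.2015, -1.0026, 0.2143) → max |·| = 1.2015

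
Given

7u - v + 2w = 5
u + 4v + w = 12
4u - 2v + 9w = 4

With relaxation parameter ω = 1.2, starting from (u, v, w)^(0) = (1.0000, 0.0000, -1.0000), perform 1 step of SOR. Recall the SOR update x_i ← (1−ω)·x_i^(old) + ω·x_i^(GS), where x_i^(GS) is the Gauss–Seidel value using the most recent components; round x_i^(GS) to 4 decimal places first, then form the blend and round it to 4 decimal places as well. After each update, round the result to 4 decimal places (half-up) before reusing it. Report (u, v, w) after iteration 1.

(1.0000, 3.6000, 1.1600)

Iteration 1:
  u: GS value = (5 - (-1)·0.0000 - (2)·-1.0000) / (7) = 1.0000;  u ← (1−ω)·1.0000 + ω·1.0000 = 1.0000
  v: GS value = (12 - (1)·1.0000 - (1)·-1.0000) / (4) = 3.0000;  v ← (1−ω)·0.0000 + ω·3.0000 = 3.6000
  w: GS value = (4 - (4)·1.0000 - (-2)·3.6000) / (9) = 0.8000;  w ← (1−ω)·-1.0000 + ω·0.8000 = 1.1600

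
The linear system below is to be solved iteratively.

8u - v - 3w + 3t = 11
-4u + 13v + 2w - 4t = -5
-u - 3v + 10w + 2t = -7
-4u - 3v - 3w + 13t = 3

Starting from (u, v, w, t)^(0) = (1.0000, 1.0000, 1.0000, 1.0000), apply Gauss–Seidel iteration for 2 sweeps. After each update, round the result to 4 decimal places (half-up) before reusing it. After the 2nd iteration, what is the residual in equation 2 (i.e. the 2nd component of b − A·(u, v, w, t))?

-0.7577

Iteration 1:
  u = (11 - (-1)·1.0000 - (-3)·1.0000 - (3)·1.0000) / (8) = 1.5000
  v = (-5 - (-4)·1.5000 - (2)·1.0000 - (-4)·1.0000) / (13) = 0.2308
  w = (-7 - (-1)·1.5000 - (-3)·0.2308 - (2)·1.0000) / (10) = -0.6808
  t = (3 - (-4)·1.5000 - (-3)·0.2308 - (-3)·-0.6808) / (13) = 0.5885
Iteration 2:
  u = (11 - (-1)·0.2308 - (-3)·-0.6808 - (3)·0.5885) / (8) = 0.9279
  v = (-5 - (-4)·0.9279 - (2)·-0.6808 - (-4)·0.5885) / (13) = 0.1867
  w = (-7 - (-1)·0.9279 - (-3)·0.1867 - (2)·0.5885) / (10) = -0.6689
  t = (3 - (-4)·0.9279 - (-3)·0.1867 - (-3)·-0.6689) / (13) = 0.4050
Residual b − A·x = (0.5418, -0.7577, 0.3670, 0.0000)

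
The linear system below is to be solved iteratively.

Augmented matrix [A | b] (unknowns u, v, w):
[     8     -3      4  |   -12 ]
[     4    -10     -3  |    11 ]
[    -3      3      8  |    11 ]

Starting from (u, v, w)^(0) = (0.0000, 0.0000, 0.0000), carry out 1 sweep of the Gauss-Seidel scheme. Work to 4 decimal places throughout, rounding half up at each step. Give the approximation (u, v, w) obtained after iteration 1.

Iteration 1:
  u = (-12 - (-3)·0.0000 - (4)·0.0000) / (8) = -1.5000
  v = (11 - (4)·-1.5000 - (-3)·0.0000) / (-10) = -1.7000
  w = (11 - (-3)·-1.5000 - (3)·-1.7000) / (8) = 1.4500

(-1.5000, -1.7000, 1.4500)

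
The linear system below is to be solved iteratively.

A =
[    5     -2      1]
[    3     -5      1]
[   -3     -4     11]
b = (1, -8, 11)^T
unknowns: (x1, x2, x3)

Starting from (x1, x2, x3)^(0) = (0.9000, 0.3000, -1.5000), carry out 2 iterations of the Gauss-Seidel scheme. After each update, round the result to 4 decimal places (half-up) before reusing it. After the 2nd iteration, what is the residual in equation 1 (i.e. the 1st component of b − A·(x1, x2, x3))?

0.9969

Iteration 1:
  x1 = (1 - (-2)·0.3000 - (1)·-1.5000) / (5) = 0.6200
  x2 = (-8 - (3)·0.6200 - (1)·-1.5000) / (-5) = 1.6720
  x3 = (11 - (-3)·0.6200 - (-4)·1.6720) / (11) = 1.7771
Iteration 2:
  x1 = (1 - (-2)·1.6720 - (1)·1.7771) / (5) = 0.5134
  x2 = (-8 - (3)·0.5134 - (1)·1.7771) / (-5) = 2.2635
  x3 = (11 - (-3)·0.5134 - (-4)·2.2635) / (11) = 1.9631
Residual b − A·x = (0.9969, -0.1858, 0.0001)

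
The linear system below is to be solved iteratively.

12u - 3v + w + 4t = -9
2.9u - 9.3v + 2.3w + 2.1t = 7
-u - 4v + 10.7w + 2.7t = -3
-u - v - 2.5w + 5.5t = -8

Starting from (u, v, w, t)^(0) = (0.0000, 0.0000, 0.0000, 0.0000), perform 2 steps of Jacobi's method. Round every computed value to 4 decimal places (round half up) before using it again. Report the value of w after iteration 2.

Iteration 1:
  u = (-9 - (-3)·0.0000 - (1)·0.0000 - (4)·0.0000) / (12) = -0.7500
  v = (7 - (2.9)·0.0000 - (2.3)·0.0000 - (2.1)·0.0000) / (-9.3) = -0.7527
  w = (-3 - (-1)·0.0000 - (-4)·0.0000 - (2.7)·0.0000) / (10.7) = -0.2804
  t = (-8 - (-1)·0.0000 - (-1)·0.0000 - (-2.5)·0.0000) / (5.5) = -1.4545
Iteration 2:
  u = (-9 - (-3)·-0.7527 - (1)·-0.2804 - (4)·-1.4545) / (12) = -0.4300
  v = (7 - (2.9)·-0.7500 - (2.3)·-0.2804 - (2.1)·-1.4545) / (-9.3) = -1.3843
  w = (-3 - (-1)·-0.7500 - (-4)·-0.7527 - (2.7)·-1.4545) / (10.7) = -0.2648
  t = (-8 - (-1)·-0.7500 - (-1)·-0.7527 - (-2.5)·-0.2804) / (5.5) = -1.8552

-0.2648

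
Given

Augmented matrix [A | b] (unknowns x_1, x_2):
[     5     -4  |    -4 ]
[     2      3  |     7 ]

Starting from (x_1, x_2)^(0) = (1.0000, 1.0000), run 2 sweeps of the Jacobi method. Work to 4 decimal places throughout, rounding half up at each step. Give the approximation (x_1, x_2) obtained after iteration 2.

Iteration 1:
  x_1 = (-4 - (-4)·1.0000) / (5) = 0.0000
  x_2 = (7 - (2)·1.0000) / (3) = 1.6667
Iteration 2:
  x_1 = (-4 - (-4)·1.6667) / (5) = 0.5334
  x_2 = (7 - (2)·0.0000) / (3) = 2.3333

(0.5334, 2.3333)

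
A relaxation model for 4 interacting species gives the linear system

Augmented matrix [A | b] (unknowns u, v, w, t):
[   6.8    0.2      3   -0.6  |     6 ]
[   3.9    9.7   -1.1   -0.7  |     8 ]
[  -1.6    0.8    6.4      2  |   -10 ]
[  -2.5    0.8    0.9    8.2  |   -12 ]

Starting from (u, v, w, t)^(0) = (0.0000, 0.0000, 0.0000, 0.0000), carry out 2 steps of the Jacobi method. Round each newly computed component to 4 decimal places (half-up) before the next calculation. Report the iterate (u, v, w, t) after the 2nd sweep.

(1.4183, 0.1872, -0.9877, -1.1034)

Iteration 1:
  u = (6 - (0.2)·0.0000 - (3)·0.0000 - (-0.6)·0.0000) / (6.8) = 0.8824
  v = (8 - (3.9)·0.0000 - (-1.1)·0.0000 - (-0.7)·0.0000) / (9.7) = 0.8247
  w = (-10 - (-1.6)·0.0000 - (0.8)·0.0000 - (2)·0.0000) / (6.4) = -1.5625
  t = (-12 - (-2.5)·0.0000 - (0.8)·0.0000 - (0.9)·0.0000) / (8.2) = -1.4634
Iteration 2:
  u = (6 - (0.2)·0.8247 - (3)·-1.5625 - (-0.6)·-1.4634) / (6.8) = 1.4183
  v = (8 - (3.9)·0.8824 - (-1.1)·-1.5625 - (-0.7)·-1.4634) / (9.7) = 0.1872
  w = (-10 - (-1.6)·0.8824 - (0.8)·0.8247 - (2)·-1.4634) / (6.4) = -0.9877
  t = (-12 - (-2.5)·0.8824 - (0.8)·0.8247 - (0.9)·-1.5625) / (8.2) = -1.1034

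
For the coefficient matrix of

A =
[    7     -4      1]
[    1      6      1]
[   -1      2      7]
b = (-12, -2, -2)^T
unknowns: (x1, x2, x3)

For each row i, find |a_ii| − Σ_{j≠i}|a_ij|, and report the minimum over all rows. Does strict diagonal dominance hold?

2

row 1: |7| − (4+1) = 2
row 2: |6| − (1+1) = 4
row 3: |7| − (1+2) = 4
minimum over rows = 2 → strictly diagonally dominant (convergence guaranteed)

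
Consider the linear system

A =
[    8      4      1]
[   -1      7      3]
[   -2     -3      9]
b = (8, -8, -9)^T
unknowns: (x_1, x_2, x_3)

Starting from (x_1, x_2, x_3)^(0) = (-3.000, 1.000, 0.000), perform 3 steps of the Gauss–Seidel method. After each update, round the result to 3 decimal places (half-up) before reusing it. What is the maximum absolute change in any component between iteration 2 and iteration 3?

Iteration 1:
  x_1 = (8 - (4)·1.000 - (1)·0.000) / (8) = 0.500
  x_2 = (-8 - (-1)·0.500 - (3)·0.000) / (7) = -1.071
  x_3 = (-9 - (-2)·0.500 - (-3)·-1.071) / (9) = -1.246
Iteration 2:
  x_1 = (8 - (4)·-1.071 - (1)·-1.246) / (8) = 1.691
  x_2 = (-8 - (-1)·1.691 - (3)·-1.246) / (7) = -0.367
  x_3 = (-9 - (-2)·1.691 - (-3)·-0.367) / (9) = -0.747
Iteration 3:
  x_1 = (8 - (4)·-0.367 - (1)·-0.747) / (8) = 1.277
  x_2 = (-8 - (-1)·1.277 - (3)·-0.747) / (7) = -0.640
  x_3 = (-9 - (-2)·1.277 - (-3)·-0.640) / (9) = -0.930
Change: (-0.414, -0.273, -0.183) → max |·| = 0.414

0.414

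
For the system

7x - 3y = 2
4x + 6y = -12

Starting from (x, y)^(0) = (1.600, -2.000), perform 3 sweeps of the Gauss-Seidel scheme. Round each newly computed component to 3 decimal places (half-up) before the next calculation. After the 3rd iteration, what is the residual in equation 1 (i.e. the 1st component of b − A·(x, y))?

Iteration 1:
  x = (2 - (-3)·-2.000) / (7) = -0.571
  y = (-12 - (4)·-0.571) / (6) = -1.619
Iteration 2:
  x = (2 - (-3)·-1.619) / (7) = -0.408
  y = (-12 - (4)·-0.408) / (6) = -1.728
Iteration 3:
  x = (2 - (-3)·-1.728) / (7) = -0.455
  y = (-12 - (4)·-0.455) / (6) = -1.697
Residual b − A·x = (0.094, 0.002)

0.094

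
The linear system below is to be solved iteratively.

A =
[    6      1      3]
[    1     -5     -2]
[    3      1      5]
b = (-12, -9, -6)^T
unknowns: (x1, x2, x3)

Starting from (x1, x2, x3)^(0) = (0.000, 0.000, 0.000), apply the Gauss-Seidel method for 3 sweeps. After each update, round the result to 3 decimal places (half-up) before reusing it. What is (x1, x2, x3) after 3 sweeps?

(-2.127, 1.472, -0.218)

Iteration 1:
  x1 = (-12 - (1)·0.000 - (3)·0.000) / (6) = -2.000
  x2 = (-9 - (1)·-2.000 - (-2)·0.000) / (-5) = 1.400
  x3 = (-6 - (3)·-2.000 - (1)·1.400) / (5) = -0.280
Iteration 2:
  x1 = (-12 - (1)·1.400 - (3)·-0.280) / (6) = -2.093
  x2 = (-9 - (1)·-2.093 - (-2)·-0.280) / (-5) = 1.493
  x3 = (-6 - (3)·-2.093 - (1)·1.493) / (5) = -0.243
Iteration 3:
  x1 = (-12 - (1)·1.493 - (3)·-0.243) / (6) = -2.127
  x2 = (-9 - (1)·-2.127 - (-2)·-0.243) / (-5) = 1.472
  x3 = (-6 - (3)·-2.127 - (1)·1.472) / (5) = -0.218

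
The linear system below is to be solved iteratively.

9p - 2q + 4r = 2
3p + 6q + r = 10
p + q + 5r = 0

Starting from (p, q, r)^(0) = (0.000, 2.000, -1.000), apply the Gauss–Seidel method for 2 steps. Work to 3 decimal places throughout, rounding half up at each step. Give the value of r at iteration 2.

-0.421

Iteration 1:
  p = (2 - (-2)·2.000 - (4)·-1.000) / (9) = 1.111
  q = (10 - (3)·1.111 - (1)·-1.000) / (6) = 1.278
  r = (0 - (1)·1.111 - (1)·1.278) / (5) = -0.478
Iteration 2:
  p = (2 - (-2)·1.278 - (4)·-0.478) / (9) = 0.719
  q = (10 - (3)·0.719 - (1)·-0.478) / (6) = 1.387
  r = (0 - (1)·0.719 - (1)·1.387) / (5) = -0.421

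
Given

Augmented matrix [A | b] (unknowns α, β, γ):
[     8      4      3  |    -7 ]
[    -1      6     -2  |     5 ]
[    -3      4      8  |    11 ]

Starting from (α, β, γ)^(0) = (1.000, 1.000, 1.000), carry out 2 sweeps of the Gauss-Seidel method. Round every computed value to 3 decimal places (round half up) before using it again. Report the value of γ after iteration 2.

0.498

Iteration 1:
  α = (-7 - (4)·1.000 - (3)·1.000) / (8) = -1.750
  β = (5 - (-1)·-1.750 - (-2)·1.000) / (6) = 0.875
  γ = (11 - (-3)·-1.750 - (4)·0.875) / (8) = 0.281
Iteration 2:
  α = (-7 - (4)·0.875 - (3)·0.281) / (8) = -1.418
  β = (5 - (-1)·-1.418 - (-2)·0.281) / (6) = 0.691
  γ = (11 - (-3)·-1.418 - (4)·0.691) / (8) = 0.498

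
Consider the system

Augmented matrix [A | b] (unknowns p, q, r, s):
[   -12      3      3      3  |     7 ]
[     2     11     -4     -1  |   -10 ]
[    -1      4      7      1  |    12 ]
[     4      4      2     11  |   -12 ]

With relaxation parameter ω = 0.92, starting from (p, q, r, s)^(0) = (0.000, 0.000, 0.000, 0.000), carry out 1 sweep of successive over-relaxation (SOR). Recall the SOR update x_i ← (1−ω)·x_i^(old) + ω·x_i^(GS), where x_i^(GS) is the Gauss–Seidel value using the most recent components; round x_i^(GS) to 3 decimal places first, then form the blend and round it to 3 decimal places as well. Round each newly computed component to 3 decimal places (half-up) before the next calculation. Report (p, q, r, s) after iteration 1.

(-0.536, -0.747, 1.900, -0.892)

Iteration 1:
  p: GS value = (7 - (3)·0.000 - (3)·0.000 - (3)·0.000) / (-12) = -0.583;  p ← (1−ω)·0.000 + ω·-0.583 = -0.536
  q: GS value = (-10 - (2)·-0.536 - (-4)·0.000 - (-1)·0.000) / (11) = -0.812;  q ← (1−ω)·0.000 + ω·-0.812 = -0.747
  r: GS value = (12 - (-1)·-0.536 - (4)·-0.747 - (1)·0.000) / (7) = 2.065;  r ← (1−ω)·0.000 + ω·2.065 = 1.900
  s: GS value = (-12 - (4)·-0.536 - (4)·-0.747 - (2)·1.900) / (11) = -0.970;  s ← (1−ω)·0.000 + ω·-0.970 = -0.892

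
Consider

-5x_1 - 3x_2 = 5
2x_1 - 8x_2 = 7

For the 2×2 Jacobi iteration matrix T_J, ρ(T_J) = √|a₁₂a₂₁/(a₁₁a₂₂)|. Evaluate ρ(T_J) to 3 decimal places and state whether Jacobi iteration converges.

a₁₂a₂₁/(a₁₁a₂₂) = (-3)·(2) / ((-5)·(-8)) = -0.150000
ρ = √|-0.150000| = √0.150000 = 0.387
ρ < 1, so Jacobi converges

0.387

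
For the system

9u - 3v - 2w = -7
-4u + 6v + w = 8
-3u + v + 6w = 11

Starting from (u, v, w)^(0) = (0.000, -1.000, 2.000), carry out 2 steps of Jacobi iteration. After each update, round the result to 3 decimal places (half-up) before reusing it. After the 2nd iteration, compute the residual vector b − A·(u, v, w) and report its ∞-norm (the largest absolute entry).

Iteration 1:
  u = (-7 - (-3)·-1.000 - (-2)·2.000) / (9) = -0.667
  v = (8 - (-4)·0.000 - (1)·2.000) / (6) = 1.000
  w = (11 - (-3)·0.000 - (1)·-1.000) / (6) = 2.000
Iteration 2:
  u = (-7 - (-3)·1.000 - (-2)·2.000) / (9) = 0.000
  v = (8 - (-4)·-0.667 - (1)·2.000) / (6) = 0.555
  w = (11 - (-3)·-0.667 - (1)·1.000) / (6) = 1.333
Residual b − A·x = (-2.669, 3.337, 2.447); ∞-norm = 3.337

3.337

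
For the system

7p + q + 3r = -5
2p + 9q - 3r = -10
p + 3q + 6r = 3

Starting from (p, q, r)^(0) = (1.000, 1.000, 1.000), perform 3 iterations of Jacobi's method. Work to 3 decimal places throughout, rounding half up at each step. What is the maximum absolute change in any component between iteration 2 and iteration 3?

Iteration 1:
  p = (-5 - (1)·1.000 - (3)·1.000) / (7) = -1.286
  q = (-10 - (2)·1.000 - (-3)·1.000) / (9) = -1.000
  r = (3 - (1)·1.000 - (3)·1.000) / (6) = -0.167
Iteration 2:
  p = (-5 - (1)·-1.000 - (3)·-0.167) / (7) = -0.500
  q = (-10 - (2)·-1.286 - (-3)·-0.167) / (9) = -0.881
  r = (3 - (1)·-1.286 - (3)·-1.000) / (6) = 1.214
Iteration 3:
  p = (-5 - (1)·-0.881 - (3)·1.214) / (7) = -1.109
  q = (-10 - (2)·-0.500 - (-3)·1.214) / (9) = -0.595
  r = (3 - (1)·-0.500 - (3)·-0.881) / (6) = 1.024
Change: (-0.609, 0.286, -0.190) → max |·| = 0.609

0.609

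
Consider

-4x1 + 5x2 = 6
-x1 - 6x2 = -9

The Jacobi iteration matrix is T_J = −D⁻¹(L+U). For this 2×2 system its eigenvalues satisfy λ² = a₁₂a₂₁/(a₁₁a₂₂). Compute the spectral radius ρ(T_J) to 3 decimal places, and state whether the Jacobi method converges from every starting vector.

a₁₂a₂₁/(a₁₁a₂₂) = (5)·(-1) / ((-4)·(-6)) = -0.208333
ρ = √|-0.208333| = √0.208333 = 0.456
ρ < 1, so Jacobi converges

0.456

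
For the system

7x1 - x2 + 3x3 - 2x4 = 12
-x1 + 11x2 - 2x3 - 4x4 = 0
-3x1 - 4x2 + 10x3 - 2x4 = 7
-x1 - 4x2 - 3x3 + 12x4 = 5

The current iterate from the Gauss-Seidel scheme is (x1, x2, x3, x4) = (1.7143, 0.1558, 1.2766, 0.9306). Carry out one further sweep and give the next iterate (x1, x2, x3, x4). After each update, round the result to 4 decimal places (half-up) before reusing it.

(1.4553, 0.7028, 1.6038, 1.1732)

One sweep:
  x1 = (12 - (-1)·0.1558 - (3)·1.2766 - (-2)·0.9306) / (7) = 1.4553
  x2 = (0 - (-1)·1.4553 - (-2)·1.2766 - (-4)·0.9306) / (11) = 0.7028
  x3 = (7 - (-3)·1.4553 - (-4)·0.7028 - (-2)·0.9306) / (10) = 1.6038
  x4 = (5 - (-1)·1.4553 - (-4)·0.7028 - (-3)·1.6038) / (12) = 1.1732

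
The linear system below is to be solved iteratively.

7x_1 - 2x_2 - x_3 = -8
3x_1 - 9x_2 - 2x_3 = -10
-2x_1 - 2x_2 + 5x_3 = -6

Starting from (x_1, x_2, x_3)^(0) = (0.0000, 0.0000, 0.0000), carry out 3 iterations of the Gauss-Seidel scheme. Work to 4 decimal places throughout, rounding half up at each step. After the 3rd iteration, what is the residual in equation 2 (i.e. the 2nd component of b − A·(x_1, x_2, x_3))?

0.0904

Iteration 1:
  x_1 = (-8 - (-2)·0.0000 - (-1)·0.0000) / (7) = -1.1429
  x_2 = (-10 - (3)·-1.1429 - (-2)·0.0000) / (-9) = 0.7301
  x_3 = (-6 - (-2)·-1.1429 - (-2)·0.7301) / (5) = -1.3651
Iteration 2:
  x_1 = (-8 - (-2)·0.7301 - (-1)·-1.3651) / (7) = -1.1293
  x_2 = (-10 - (3)·-1.1293 - (-2)·-1.3651) / (-9) = 1.0380
  x_3 = (-6 - (-2)·-1.1293 - (-2)·1.0380) / (5) = -1.2365
Iteration 3:
  x_1 = (-8 - (-2)·1.0380 - (-1)·-1.2365) / (7) = -1.0229
  x_2 = (-10 - (3)·-1.0229 - (-2)·-1.2365) / (-9) = 1.0449
  x_3 = (-6 - (-2)·-1.0229 - (-2)·1.0449) / (5) = -1.1912
Residual b − A·x = (0.0589, 0.0904, 0.0000)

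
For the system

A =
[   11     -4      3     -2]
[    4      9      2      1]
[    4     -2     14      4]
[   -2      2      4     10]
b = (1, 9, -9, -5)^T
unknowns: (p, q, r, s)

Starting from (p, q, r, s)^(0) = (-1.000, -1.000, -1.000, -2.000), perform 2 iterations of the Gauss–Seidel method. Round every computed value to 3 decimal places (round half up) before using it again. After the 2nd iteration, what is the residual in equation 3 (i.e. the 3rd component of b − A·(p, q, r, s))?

-2.214

Iteration 1:
  p = (1 - (-4)·-1.000 - (3)·-1.000 - (-2)·-2.000) / (11) = -0.364
  q = (9 - (4)·-0.364 - (2)·-1.000 - (1)·-2.000) / (9) = 1.606
  r = (-9 - (4)·-0.364 - (-2)·1.606 - (4)·-2.000) / (14) = 0.262
  s = (-5 - (-2)·-0.364 - (2)·1.606 - (4)·0.262) / (10) = -0.999
Iteration 2:
  p = (1 - (-4)·1.606 - (3)·0.262 - (-2)·-0.999) / (11) = 0.422
  q = (9 - (4)·0.422 - (2)·0.262 - (1)·-0.999) / (9) = 0.865
  r = (-9 - (4)·0.422 - (-2)·0.865 - (4)·-0.999) / (14) = -0.354
  s = (-5 - (-2)·0.422 - (2)·0.865 - (4)·-0.354) / (10) = -0.447
Residual b − A·x = (-0.014, 0.682, -2.214, 0.000)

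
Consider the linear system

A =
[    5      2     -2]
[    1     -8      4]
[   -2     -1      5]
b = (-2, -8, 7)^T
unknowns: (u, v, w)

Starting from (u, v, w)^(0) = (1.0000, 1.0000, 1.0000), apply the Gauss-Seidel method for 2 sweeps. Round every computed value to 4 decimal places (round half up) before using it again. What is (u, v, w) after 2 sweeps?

(-0.3680, 1.7190, 1.5966)

Iteration 1:
  u = (-2 - (2)·1.0000 - (-2)·1.0000) / (5) = -0.4000
  v = (-8 - (1)·-0.4000 - (4)·1.0000) / (-8) = 1.4500
  w = (7 - (-2)·-0.4000 - (-1)·1.4500) / (5) = 1.5300
Iteration 2:
  u = (-2 - (2)·1.4500 - (-2)·1.5300) / (5) = -0.3680
  v = (-8 - (1)·-0.3680 - (4)·1.5300) / (-8) = 1.7190
  w = (7 - (-2)·-0.3680 - (-1)·1.7190) / (5) = 1.5966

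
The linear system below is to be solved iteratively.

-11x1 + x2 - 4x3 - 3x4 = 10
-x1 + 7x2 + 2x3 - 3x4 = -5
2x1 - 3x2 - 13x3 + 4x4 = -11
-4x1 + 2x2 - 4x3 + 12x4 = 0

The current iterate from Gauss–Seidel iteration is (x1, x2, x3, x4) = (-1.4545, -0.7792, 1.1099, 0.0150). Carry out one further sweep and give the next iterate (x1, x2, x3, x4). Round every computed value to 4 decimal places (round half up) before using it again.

One sweep:
  x1 = (10 - (1)·-0.7792 - (-4)·1.1099 - (-3)·0.0150) / (-11) = -1.3876
  x2 = (-5 - (-1)·-1.3876 - (2)·1.1099 - (-3)·0.0150) / (7) = -1.2232
  x3 = (-11 - (2)·-1.3876 - (-3)·-1.2232 - (4)·0.0150) / (-13) = 0.9196
  x4 = (0 - (-4)·-1.3876 - (2)·-1.2232 - (-4)·0.9196) / (12) = 0.0479

(-1.3876, -1.2232, 0.9196, 0.0479)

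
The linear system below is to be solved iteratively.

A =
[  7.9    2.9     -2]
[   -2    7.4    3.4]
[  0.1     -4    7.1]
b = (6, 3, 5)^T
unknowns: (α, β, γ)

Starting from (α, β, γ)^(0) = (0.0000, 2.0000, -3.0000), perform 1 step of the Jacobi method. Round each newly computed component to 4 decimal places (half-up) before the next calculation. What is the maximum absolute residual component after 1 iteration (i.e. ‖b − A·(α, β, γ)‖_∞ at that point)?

17.8939

Iteration 1:
  α = (6 - (2.9)·2.0000 - (-2)·-3.0000) / (7.9) = -0.7342
  β = (3 - (-2)·0.0000 - (3.4)·-3.0000) / (7.4) = 1.7838
  γ = (5 - (0.1)·0.0000 - (-4)·2.0000) / (7.1) = 1.8310
Residual b − A·x = (10.2892, -17.8939, -0.7915); ∞-norm = 17.8939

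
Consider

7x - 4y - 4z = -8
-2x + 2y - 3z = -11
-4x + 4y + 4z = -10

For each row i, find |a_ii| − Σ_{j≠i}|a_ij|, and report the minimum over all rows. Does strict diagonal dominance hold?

-4

row 1: |7| − (4+4) = -1
row 2: |2| − (2+3) = -3
row 3: |4| − (4+4) = -4
minimum over rows = -4 → not strictly diagonally dominant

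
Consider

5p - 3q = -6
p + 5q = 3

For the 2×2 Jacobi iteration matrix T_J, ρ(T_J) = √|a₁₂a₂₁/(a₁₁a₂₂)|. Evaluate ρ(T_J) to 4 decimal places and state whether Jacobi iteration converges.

a₁₂a₂₁/(a₁₁a₂₂) = (-3)·(1) / ((5)·(5)) = -0.120000
ρ = √|-0.120000| = √0.120000 = 0.3464
ρ < 1, so Jacobi converges

0.3464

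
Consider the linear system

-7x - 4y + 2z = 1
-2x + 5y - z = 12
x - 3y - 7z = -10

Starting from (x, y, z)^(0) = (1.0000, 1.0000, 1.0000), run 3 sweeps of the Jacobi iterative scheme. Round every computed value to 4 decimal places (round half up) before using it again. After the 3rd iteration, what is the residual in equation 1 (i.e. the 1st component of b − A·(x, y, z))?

Iteration 1:
  x = (1 - (-4)·1.0000 - (2)·1.0000) / (-7) = -0.4286
  y = (12 - (-2)·1.0000 - (-1)·1.0000) / (5) = 3.0000
  z = (-10 - (1)·1.0000 - (-3)·1.0000) / (-7) = 1.1429
Iteration 2:
  x = (1 - (-4)·3.0000 - (2)·1.1429) / (-7) = -1.5306
  y = (12 - (-2)·-0.4286 - (-1)·1.1429) / (5) = 2.4571
  z = (-10 - (1)·-0.4286 - (-3)·3.0000) / (-7) = 0.0816
Iteration 3:
  x = (1 - (-4)·2.4571 - (2)·0.0816) / (-7) = -1.5236
  y = (12 - (-2)·-1.5306 - (-1)·0.0816) / (5) = 1.8041
  z = (-10 - (1)·-1.5306 - (-3)·2.4571) / (-7) = 0.1569
Residual b − A·x = (-2.7626, 0.0892, -1.9658)

-2.7626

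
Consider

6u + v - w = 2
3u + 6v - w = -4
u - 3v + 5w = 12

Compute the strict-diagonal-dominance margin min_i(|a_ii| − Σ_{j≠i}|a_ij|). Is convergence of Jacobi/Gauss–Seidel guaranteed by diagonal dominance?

1

row 1: |6| − (1+1) = 4
row 2: |6| − (3+1) = 2
row 3: |5| − (1+3) = 1
minimum over rows = 1 → strictly diagonally dominant (convergence guaranteed)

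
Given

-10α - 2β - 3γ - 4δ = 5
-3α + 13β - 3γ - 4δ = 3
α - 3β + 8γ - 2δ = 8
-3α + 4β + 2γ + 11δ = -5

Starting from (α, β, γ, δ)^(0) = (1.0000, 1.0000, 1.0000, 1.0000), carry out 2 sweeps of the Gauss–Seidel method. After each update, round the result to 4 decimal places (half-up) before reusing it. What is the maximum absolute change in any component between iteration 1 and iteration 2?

0.8483

Iteration 1:
  α = (5 - (-2)·1.0000 - (-3)·1.0000 - (-4)·1.0000) / (-10) = -1.4000
  β = (3 - (-3)·-1.4000 - (-3)·1.0000 - (-4)·1.0000) / (13) = 0.4462
  γ = (8 - (1)·-1.4000 - (-3)·0.4462 - (-2)·1.0000) / (8) = 1.5923
  δ = (-5 - (-3)·-1.4000 - (4)·0.4462 - (2)·1.5923) / (11) = -1.2881
Iteration 2:
  α = (5 - (-2)·0.4462 - (-3)·1.5923 - (-4)·-1.2881) / (-10) = -0.5517
  β = (3 - (-3)·-0.5517 - (-3)·1.5923 - (-4)·-1.2881) / (13) = 0.0746
  γ = (8 - (1)·-0.5517 - (-3)·0.0746 - (-2)·-1.2881) / (8) = 0.7749
  δ = (-5 - (-3)·-0.5517 - (4)·0.0746 - (2)·0.7749) / (11) = -0.7730
Change: (0.8483, -0.3716, -0.8174, 0.5151) → max |·| = 0.8483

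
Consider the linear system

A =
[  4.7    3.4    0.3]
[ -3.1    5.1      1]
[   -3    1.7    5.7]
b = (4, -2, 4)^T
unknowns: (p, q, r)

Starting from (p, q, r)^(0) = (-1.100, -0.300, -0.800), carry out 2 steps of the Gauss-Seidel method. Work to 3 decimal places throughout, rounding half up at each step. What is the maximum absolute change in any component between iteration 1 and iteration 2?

0.788

Iteration 1:
  p = (4 - (3.4)·-0.300 - (0.3)·-0.800) / (4.7) = 1.119
  q = (-2 - (-3.1)·1.119 - (1)·-0.800) / (5.1) = 0.445
  r = (4 - (-3)·1.119 - (1.7)·0.445) / (5.7) = 1.158
Iteration 2:
  p = (4 - (3.4)·0.445 - (0.3)·1.158) / (4.7) = 0.455
  q = (-2 - (-3.1)·0.455 - (1)·1.158) / (5.1) = -0.343
  r = (4 - (-3)·0.455 - (1.7)·-0.343) / (5.7) = 1.044
Change: (-0.664, -0.788, -0.114) → max |·| = 0.788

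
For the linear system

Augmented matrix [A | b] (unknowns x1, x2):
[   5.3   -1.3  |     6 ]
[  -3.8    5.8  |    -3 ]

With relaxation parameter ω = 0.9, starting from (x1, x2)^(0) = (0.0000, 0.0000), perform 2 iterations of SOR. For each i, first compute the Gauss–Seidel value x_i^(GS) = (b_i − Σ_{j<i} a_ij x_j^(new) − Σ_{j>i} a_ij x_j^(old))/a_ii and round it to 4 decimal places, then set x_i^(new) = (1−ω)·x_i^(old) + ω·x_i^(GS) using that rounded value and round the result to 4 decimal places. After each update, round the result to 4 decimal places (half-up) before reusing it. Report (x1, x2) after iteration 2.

(1.1507, 0.2266)

Iteration 1:
  x1: GS value = (6 - (-1.3)·0.0000) / (5.3) = 1.1321;  x1 ← (1−ω)·0.0000 + ω·1.1321 = 1.0189
  x2: GS value = (-3 - (-3.8)·1.0189) / (5.8) = 0.1503;  x2 ← (1−ω)·0.0000 + ω·0.1503 = 0.1353
Iteration 2:
  x1: GS value = (6 - (-1.3)·0.1353) / (5.3) = 1.1653;  x1 ← (1−ω)·1.0189 + ω·1.1653 = 1.1507
  x2: GS value = (-3 - (-3.8)·1.1507) / (5.8) = 0.2367;  x2 ← (1−ω)·0.1353 + ω·0.2367 = 0.2266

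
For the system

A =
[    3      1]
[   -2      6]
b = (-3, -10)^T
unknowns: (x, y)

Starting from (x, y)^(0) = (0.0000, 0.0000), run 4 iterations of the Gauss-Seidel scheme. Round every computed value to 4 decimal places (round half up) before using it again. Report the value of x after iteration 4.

-0.3992

Iteration 1:
  x = (-3 - (1)·0.0000) / (3) = -1.0000
  y = (-10 - (-2)·-1.0000) / (6) = -2.0000
Iteration 2:
  x = (-3 - (1)·-2.0000) / (3) = -0.3333
  y = (-10 - (-2)·-0.3333) / (6) = -1.7778
Iteration 3:
  x = (-3 - (1)·-1.7778) / (3) = -0.4074
  y = (-10 - (-2)·-0.4074) / (6) = -1.8025
Iteration 4:
  x = (-3 - (1)·-1.8025) / (3) = -0.3992
  y = (-10 - (-2)·-0.3992) / (6) = -1.7997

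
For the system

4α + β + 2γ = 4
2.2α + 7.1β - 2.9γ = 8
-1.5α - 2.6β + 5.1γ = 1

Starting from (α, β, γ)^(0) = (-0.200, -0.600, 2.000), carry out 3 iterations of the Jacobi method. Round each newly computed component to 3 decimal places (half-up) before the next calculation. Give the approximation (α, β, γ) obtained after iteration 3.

(0.116, 1.462, 0.883)

Iteration 1:
  α = (4 - (1)·-0.600 - (2)·2.000) / (4) = 0.150
  β = (8 - (2.2)·-0.200 - (-2.9)·2.000) / (7.1) = 2.006
  γ = (1 - (-1.5)·-0.200 - (-2.6)·-0.600) / (5.1) = -0.169
Iteration 2:
  α = (4 - (1)·2.006 - (2)·-0.169) / (4) = 0.583
  β = (8 - (2.2)·0.150 - (-2.9)·-0.169) / (7.1) = 1.011
  γ = (1 - (-1.5)·0.150 - (-2.6)·2.006) / (5.1) = 1.263
Iteration 3:
  α = (4 - (1)·1.011 - (2)·1.263) / (4) = 0.116
  β = (8 - (2.2)·0.583 - (-2.9)·1.263) / (7.1) = 1.462
  γ = (1 - (-1.5)·0.583 - (-2.6)·1.011) / (5.1) = 0.883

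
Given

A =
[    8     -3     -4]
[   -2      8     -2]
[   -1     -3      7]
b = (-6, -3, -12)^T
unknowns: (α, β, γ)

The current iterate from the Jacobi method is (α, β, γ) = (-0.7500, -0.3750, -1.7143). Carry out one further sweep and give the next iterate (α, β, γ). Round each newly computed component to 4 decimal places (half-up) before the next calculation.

(-1.7478, -0.9911, -1.9821)

One sweep:
  α = (-6 - (-3)·-0.3750 - (-4)·-1.7143) / (8) = -1.7478
  β = (-3 - (-2)·-0.7500 - (-2)·-1.7143) / (8) = -0.9911
  γ = (-12 - (-1)·-0.7500 - (-3)·-0.3750) / (7) = -1.9821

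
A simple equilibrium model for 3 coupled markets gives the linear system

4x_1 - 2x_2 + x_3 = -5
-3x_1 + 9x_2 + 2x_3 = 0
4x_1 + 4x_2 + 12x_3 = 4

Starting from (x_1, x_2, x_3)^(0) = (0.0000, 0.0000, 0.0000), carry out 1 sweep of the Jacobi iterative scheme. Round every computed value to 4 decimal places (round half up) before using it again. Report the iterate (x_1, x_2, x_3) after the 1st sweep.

Iteration 1:
  x_1 = (-5 - (-2)·0.0000 - (1)·0.0000) / (4) = -1.2500
  x_2 = (0 - (-3)·0.0000 - (2)·0.0000) / (9) = 0.0000
  x_3 = (4 - (4)·0.0000 - (4)·0.0000) / (12) = 0.3333

(-1.2500, 0.0000, 0.3333)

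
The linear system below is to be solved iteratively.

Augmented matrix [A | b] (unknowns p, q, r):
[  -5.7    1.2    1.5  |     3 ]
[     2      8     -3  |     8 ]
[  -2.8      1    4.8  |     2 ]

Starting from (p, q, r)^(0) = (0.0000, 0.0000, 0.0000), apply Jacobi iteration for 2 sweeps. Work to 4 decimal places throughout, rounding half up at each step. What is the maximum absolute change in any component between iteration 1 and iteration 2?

Iteration 1:
  p = (3 - (1.2)·0.0000 - (1.5)·0.0000) / (-5.7) = -0.5263
  q = (8 - (2)·0.0000 - (-3)·0.0000) / (8) = 1.0000
  r = (2 - (-2.8)·0.0000 - (1)·0.0000) / (4.8) = 0.4167
Iteration 2:
  p = (3 - (1.2)·1.0000 - (1.5)·0.4167) / (-5.7) = -0.2061
  q = (8 - (2)·-0.5263 - (-3)·0.4167) / (8) = 1.2878
  r = (2 - (-2.8)·-0.5263 - (1)·1.0000) / (4.8) = -0.0987
Change: (0.3202, 0.2878, -0.5154) → max |·| = 0.5154

0.5154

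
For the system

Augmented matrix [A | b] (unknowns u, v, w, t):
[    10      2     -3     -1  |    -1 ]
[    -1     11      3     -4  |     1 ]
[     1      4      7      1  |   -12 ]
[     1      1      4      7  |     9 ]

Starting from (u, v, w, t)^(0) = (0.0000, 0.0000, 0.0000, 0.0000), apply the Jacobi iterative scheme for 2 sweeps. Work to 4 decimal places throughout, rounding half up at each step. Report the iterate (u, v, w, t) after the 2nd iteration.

Iteration 1:
  u = (-1 - (2)·0.0000 - (-3)·0.0000 - (-1)·0.0000) / (10) = -0.1000
  v = (1 - (-1)·0.0000 - (3)·0.0000 - (-4)·0.0000) / (11) = 0.0909
  w = (-12 - (1)·0.0000 - (4)·0.0000 - (1)·0.0000) / (7) = -1.7143
  t = (9 - (1)·0.0000 - (1)·0.0000 - (4)·0.0000) / (7) = 1.2857
Iteration 2:
  u = (-1 - (2)·0.0909 - (-3)·-1.7143 - (-1)·1.2857) / (10) = -0.5039
  v = (1 - (-1)·-0.1000 - (3)·-1.7143 - (-4)·1.2857) / (11) = 1.0169
  w = (-12 - (1)·-0.1000 - (4)·0.0909 - (1)·1.2857) / (7) = -1.9356
  t = (9 - (1)·-0.1000 - (1)·0.0909 - (4)·-1.7143) / (7) = 2.2666

(-0.5039, 1.0169, -1.9356, 2.2666)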